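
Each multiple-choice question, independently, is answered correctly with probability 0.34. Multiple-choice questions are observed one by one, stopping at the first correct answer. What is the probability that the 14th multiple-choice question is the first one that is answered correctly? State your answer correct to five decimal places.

Geometric (trials to first success), p = 0.34.
P(Y = 14) = (1−p)^13 · p = 0.0045089 · 0.34 = 0.0015330

0.00153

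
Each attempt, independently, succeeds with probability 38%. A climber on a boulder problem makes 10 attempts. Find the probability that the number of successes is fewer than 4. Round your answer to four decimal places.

X ~ Binomial(10, 0.38); P(X ≤ 3) = Σ C(10,k) p^k (1−p)^(10−k) over k:
  k=0: C(10,0)·0.38^0·0.62^10 = 0.008393
  k=1: C(10,1)·0.38^1·0.62^9 = 0.051441
  k=2: C(10,2)·0.38^2·0.62^8 = 0.141877
  k=3: C(10,3)·0.38^3·0.62^7 = 0.231886
Total = 0.433597

0.4336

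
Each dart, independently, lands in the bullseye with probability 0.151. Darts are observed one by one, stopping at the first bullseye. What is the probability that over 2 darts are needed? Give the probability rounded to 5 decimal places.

Y = number of darts to the first success; geometric, p = 0.151.
P(Y > 2) = P(first 2 all fail) = (1−p)^2 = 0.7208010

0.72080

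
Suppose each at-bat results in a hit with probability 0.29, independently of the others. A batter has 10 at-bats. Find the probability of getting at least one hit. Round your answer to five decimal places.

P(at least one) = 1 − P(none) = 1 − (1 − 0.29)^10
= 1 − 0.0325524 = 0.9674476

0.96745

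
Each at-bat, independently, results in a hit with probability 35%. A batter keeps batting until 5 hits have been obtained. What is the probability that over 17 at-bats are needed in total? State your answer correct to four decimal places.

Needing more than 17 at-bats ⇔ fewer than 5 successes in the first 17. With X ~ Binomial(17, 0.35), P(Y > 17) = P(X ≤ 4).
  k=0: C(17,0)·0.35^0·0.65^17 = 0.000660
  k=1: C(17,1)·0.35^1·0.65^16 = 0.006041
  k=2: C(17,2)·0.35^2·0.65^15 = 0.026024
  k=3: C(17,3)·0.35^3·0.65^14 = 0.070065
  k=4: C(17,4)·0.35^4·0.65^13 = 0.132045
P(X ≤ 4) = 0.234835

0.2348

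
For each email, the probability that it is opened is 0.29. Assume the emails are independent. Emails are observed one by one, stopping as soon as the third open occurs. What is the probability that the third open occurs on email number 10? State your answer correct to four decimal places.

0.0799

Y = trial on which the third success occurs; negative binomial, r=3, p=0.29.
P(Y=10) = C(9,2) · p^3 · (1−p)^7
= 36 · 0.024389 · 0.090951 = 0.079856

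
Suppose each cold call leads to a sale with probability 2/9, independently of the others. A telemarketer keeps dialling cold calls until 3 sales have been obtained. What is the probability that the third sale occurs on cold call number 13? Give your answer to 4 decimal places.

Y = trial on which the third success occurs; negative binomial, r=3, p=0.222222.
P(Y=13) = C(12,2) · p^3 · (1−p)^10
= 66 · 0.010974 · 0.081013 = 0.058676

0.0587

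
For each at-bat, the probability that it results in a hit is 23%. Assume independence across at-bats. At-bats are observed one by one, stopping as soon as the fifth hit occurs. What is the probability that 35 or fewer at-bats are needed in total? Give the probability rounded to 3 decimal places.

0.930

Finishing within 35 at-bats ⇔ at least 5 successes in the first 35. With X ~ Binomial(35, 0.23), P(Y ≤ 35) = 1 − P(X ≤ 4).
  k=0: C(35,0)·0.23^0·0.77^35 = 0.00011
  k=1: C(35,1)·0.23^1·0.77^34 = 0.00111
  k=2: C(35,2)·0.23^2·0.77^33 = 0.00565
  k=3: C(35,3)·0.23^3·0.77^32 = 0.01857
  k=4: C(35,4)·0.23^4·0.77^31 = 0.04437
1 − 0.06981 = 0.93019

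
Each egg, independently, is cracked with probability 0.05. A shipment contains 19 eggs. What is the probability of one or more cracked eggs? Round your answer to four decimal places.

0.6226

P(at least one) = 1 − P(none) = 1 − (1 − 0.05)^19
= 1 − 0.377354 = 0.622646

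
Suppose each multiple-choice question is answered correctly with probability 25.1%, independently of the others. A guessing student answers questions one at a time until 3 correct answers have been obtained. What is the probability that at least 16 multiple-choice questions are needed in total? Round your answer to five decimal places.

0.23340

Needing more than 15 multiple-choice questions ⇔ fewer than 3 successes in the first 15. With X ~ Binomial(15, 0.251), P(Y > 15) = P(X ≤ 2).
  k=0: C(15,0)·0.251^0·0.749^15 = 0.0130987
  k=1: C(15,1)·0.251^1·0.749^14 = 0.0658431
  k=2: C(15,2)·0.251^2·0.749^13 = 0.1544544
P(X ≤ 2) = 0.2333962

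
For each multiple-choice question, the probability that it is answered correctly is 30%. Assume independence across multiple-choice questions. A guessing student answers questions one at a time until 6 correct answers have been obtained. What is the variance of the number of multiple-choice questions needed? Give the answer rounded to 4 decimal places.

Y = total multiple-choice questions until the sixth success; negative binomial with r=6, p=0.30.
Var(Y) = r(1−p)/p² = 6·0.70 / 0.30² = 46.666667

46.6667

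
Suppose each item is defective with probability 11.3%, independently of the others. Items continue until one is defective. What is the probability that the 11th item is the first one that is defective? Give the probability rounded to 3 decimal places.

0.034

Geometric (trials to first success), p = 0.113.
P(Y = 11) = (1−p)^10 · p = 0.30146 · 0.113 = 0.03407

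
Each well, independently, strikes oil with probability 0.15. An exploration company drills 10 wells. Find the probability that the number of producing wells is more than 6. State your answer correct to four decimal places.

X ~ Binomial(10, 0.15); P(X ≥ 7) = Σ C(10,k) p^k (1−p)^(10−k) over k:
  k=7: C(10,7)·0.15^7·0.85^3 = 0.000126
  k=8: C(10,8)·0.15^8·0.85^2 = 0.000008
  k=9: C(10,9)·0.15^9·0.85^1 = 0.000000
  k=10: C(10,10)·0.15^10·0.85^0 = 0.000000
Total = 0.000135

0.0001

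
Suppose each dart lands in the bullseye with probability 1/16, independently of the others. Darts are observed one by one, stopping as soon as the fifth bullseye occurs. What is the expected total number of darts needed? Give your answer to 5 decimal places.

80.00000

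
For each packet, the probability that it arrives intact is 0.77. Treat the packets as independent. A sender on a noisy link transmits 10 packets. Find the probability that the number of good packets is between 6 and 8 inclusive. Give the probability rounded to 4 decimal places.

0.6510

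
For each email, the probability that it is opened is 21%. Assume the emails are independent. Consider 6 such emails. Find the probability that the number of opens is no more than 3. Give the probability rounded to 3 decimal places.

0.980

X ~ Binomial(6, 0.21); P(X ≤ 3) = Σ C(6,k) p^k (1−p)^(6−k) over k:
  k=0: C(6,0)·0.21^0·0.79^6 = 0.24309
  k=1: C(6,1)·0.21^1·0.79^5 = 0.38771
  k=2: C(6,2)·0.21^2·0.79^4 = 0.25765
  k=3: C(6,3)·0.21^3·0.79^3 = 0.09132
Total = 0.97977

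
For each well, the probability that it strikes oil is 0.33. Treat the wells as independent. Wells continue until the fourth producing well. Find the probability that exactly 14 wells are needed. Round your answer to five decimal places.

Y = trial on which the fourth success occurs; negative binomial, r=4, p=0.33.
P(Y=14) = C(13,3) · p^4 · (1−p)^10
= 286 · 0.011859 · 0.018228 = 0.0618258

0.06183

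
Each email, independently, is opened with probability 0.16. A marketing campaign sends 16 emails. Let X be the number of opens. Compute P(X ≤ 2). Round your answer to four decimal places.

X ~ Binomial(16, 0.16); P(X ≤ 2) = Σ C(16,k) p^k (1−p)^(16−k) over k:
  k=0: C(16,0)·0.16^0·0.84^16 = 0.061442
  k=1: C(16,1)·0.16^1·0.84^15 = 0.187253
  k=2: C(16,2)·0.16^2·0.84^14 = 0.267505
Total = 0.516200

0.5162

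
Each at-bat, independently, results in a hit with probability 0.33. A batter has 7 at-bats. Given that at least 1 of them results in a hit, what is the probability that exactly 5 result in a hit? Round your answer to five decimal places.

0.03927

X ~ Binomial(7, 0.33). Want P(X=5 | X≥1) = P(X=5) / P(X≥1).
P(X=5) = C(7,5)·0.33^5·0.67^2 = 0.0368925
P(X≥1) = 1 − 0.0606071 = 0.9393929
Ratio = 0.0368925 / 0.9393929 = 0.0392728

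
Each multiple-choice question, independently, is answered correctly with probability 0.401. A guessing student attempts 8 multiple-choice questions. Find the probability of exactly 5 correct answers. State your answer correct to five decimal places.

X ~ Binomial(n=8, p=0.401).
P(X=5) = C(8,5) · p^5 · (1−p)^3
= 56 · 0.010369 · 0.21492 = 0.1247930

0.12479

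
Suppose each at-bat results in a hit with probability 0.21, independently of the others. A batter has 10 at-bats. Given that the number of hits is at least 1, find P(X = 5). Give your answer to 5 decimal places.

X ~ Binomial(10, 0.21). Want P(X=5 | X≥1) = P(X=5) / P(X≥1).
P(X=5) = C(10,5)·0.21^5·0.79^5 = 0.0316689
P(X≥1) = 1 − 0.0946828 = 0.9053172
Ratio = 0.0316689 / 0.9053172 = 0.0349810

0.03498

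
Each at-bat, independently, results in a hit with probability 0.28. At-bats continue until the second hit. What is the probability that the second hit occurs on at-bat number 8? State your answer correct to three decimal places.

0.076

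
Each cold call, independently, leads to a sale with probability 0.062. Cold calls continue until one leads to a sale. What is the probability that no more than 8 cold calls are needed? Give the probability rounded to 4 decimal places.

Y = number of cold calls to the first success; geometric, p = 0.062.
P(Y ≤ 8) = 1 − (1−p)^8 = 1 − 0.599270 = 0.400730

0.4007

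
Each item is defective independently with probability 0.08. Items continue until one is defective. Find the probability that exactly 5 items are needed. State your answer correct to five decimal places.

Geometric (trials to first success), p = 0.08.
P(Y = 5) = (1−p)^4 · p = 0.71639 · 0.08 = 0.0573114

0.05731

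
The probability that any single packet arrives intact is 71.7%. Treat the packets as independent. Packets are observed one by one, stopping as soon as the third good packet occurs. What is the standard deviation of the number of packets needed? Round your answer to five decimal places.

Y = total packets until the third success; negative binomial with r=3, p=0.717.
SD(Y) = √[r(1−p)/p²] = √(1.6514650) = 1.2850934

1.28509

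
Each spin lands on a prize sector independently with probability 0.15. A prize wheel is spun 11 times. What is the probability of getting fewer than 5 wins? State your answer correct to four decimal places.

X ~ Binomial(11, 0.15); P(X ≤ 4) = Σ C(11,k) p^k (1−p)^(11−k) over k:
  k=0: C(11,0)·0.15^0·0.85^11 = 0.167343
  k=1: C(11,1)·0.15^1·0.85^10 = 0.324843
  k=2: C(11,2)·0.15^2·0.85^9 = 0.286626
  k=3: C(11,3)·0.15^3·0.85^8 = 0.151743
  k=4: C(11,4)·0.15^4·0.85^7 = 0.053556
Total = 0.984112

0.9841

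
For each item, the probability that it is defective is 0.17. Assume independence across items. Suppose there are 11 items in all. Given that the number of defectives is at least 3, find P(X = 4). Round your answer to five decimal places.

X ~ Binomial(11, 0.17). Want P(X=4 | X≥3) = P(X=4) / P(X≥3).
P(X=4) = C(11,4)·0.17^4·0.83^7 = 0.0747922
P(X≥3) = 1 − 0.1287831 − 0.2901500 − 0.2971415 = 0.2839254
Ratio = 0.0747922 / 0.2839254 = 0.2634220

0.26342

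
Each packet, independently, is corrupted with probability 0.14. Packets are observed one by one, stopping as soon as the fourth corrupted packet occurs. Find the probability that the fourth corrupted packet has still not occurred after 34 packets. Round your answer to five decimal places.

0.27993

Needing more than 34 packets ⇔ fewer than 4 successes in the first 34. With X ~ Binomial(34, 0.14), P(Y > 34) = P(X ≤ 3).
  k=0: C(34,0)·0.14^0·0.86^34 = 0.0059285
  k=1: C(34,1)·0.14^1·0.86^33 = 0.0328137
  k=2: C(34,2)·0.14^2·0.86^32 = 0.0881393
  k=3: C(34,3)·0.14^3·0.86^31 = 0.1530480
P(X ≤ 3) = 0.2799295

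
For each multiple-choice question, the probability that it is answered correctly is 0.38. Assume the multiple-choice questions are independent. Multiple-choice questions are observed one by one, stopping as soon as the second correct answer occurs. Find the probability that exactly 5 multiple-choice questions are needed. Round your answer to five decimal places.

Y = trial on which the second success occurs; negative binomial, r=2, p=0.38.
P(Y=5) = C(4,1) · p^2 · (1−p)^3
= 4 · 0.1444 · 0.23833 = 0.1376583

0.13766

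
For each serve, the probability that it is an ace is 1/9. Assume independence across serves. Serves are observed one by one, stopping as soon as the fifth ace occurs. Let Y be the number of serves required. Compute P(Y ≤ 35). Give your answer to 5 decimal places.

Finishing within 35 serves ⇔ at least 5 successes in the first 35. With X ~ Binomial(35, 0.111111), P(Y ≤ 35) = 1 − P(X ≤ 4).
  k=0: C(35,0)·0.111111^0·0.888889^35 = 0.0162055
  k=1: C(35,1)·0.111111^1·0.888889^34 = 0.0708989
  k=2: C(35,2)·0.111111^2·0.888889^33 = 0.1506603
  k=3: C(35,3)·0.111111^3·0.888889^32 = 0.2071579
  k=4: C(35,4)·0.111111^4·0.888889^31 = 0.2071579
1 − 0.6520804 = 0.3479196

0.34792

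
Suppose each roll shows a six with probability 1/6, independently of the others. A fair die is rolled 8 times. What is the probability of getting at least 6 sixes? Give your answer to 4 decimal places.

X ~ Binomial(8, 0.166667); P(X ≥ 6) = Σ C(8,k) p^k (1−p)^(8−k) over k:
  k=6: C(8,6)·0.166667^6·0.833333^2 = 0.000417
  k=7: C(8,7)·0.166667^7·0.833333^1 = 0.000024
  k=8: C(8,8)·0.166667^8·0.833333^0 = 0.000001
Total = 0.000441

0.0004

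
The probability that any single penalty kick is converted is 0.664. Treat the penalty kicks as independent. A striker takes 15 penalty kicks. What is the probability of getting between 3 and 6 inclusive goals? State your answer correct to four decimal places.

X ~ Binomial(15, 0.664); P(3 ≤ X ≤ 6) = Σ C(15,k) p^k (1−p)^(15−k) over k:
  k=3: C(15,3)·0.664^3·0.336^12 = 0.000276
  k=4: C(15,4)·0.664^4·0.336^11 = 0.001635
  k=5: C(15,5)·0.664^5·0.336^10 = 0.007109
  k=6: C(15,6)·0.664^6·0.336^9 = 0.023413
Total = 0.032433

0.0324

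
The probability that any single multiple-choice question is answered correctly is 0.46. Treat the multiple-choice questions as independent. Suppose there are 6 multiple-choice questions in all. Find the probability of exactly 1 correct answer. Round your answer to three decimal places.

X ~ Binomial(n=6, p=0.46).
P(X=1) = C(6,1) · p^1 · (1−p)^5
= 6 · 0.46 · 0.045917 = 0.12673

0.127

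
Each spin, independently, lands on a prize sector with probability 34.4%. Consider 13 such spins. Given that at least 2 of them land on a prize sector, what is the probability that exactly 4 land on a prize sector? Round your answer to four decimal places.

0.2328

X ~ Binomial(13, 0.344). Want P(X=4 | X≥2) = P(X=4) / P(X≥2).
P(X=4) = C(13,4)·0.344^4·0.656^9 = 0.225255
P(X≥2) = 1 − 0.004166 − 0.028402 = 0.967432
Ratio = 0.225255 / 0.967432 = 0.232838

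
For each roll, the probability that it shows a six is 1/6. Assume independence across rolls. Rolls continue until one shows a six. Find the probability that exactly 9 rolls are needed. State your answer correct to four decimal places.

0.0388

Geometric (trials to first success), p = 0.166667.
P(Y = 9) = (1−p)^8 · p = 0.23257 · 0.166667 = 0.038761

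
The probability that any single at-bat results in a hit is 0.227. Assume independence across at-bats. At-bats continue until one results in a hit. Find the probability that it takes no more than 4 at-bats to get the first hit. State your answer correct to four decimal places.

0.6430

Y = number of at-bats to the first success; geometric, p = 0.227.
P(Y ≤ 4) = 1 − (1−p)^4 = 1 − 0.357041 = 0.642959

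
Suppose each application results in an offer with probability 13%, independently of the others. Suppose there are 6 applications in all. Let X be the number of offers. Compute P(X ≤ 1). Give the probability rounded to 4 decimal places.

0.8224

X ~ Binomial(6, 0.13); P(X ≤ 1) = Σ C(6,k) p^k (1−p)^(6−k) over k:
  k=0: C(6,0)·0.13^0·0.87^6 = 0.433626
  k=1: C(6,1)·0.13^1·0.87^5 = 0.388768
Total = 0.822395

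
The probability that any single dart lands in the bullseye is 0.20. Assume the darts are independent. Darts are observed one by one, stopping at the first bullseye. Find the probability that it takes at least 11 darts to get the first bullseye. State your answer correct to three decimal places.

0.107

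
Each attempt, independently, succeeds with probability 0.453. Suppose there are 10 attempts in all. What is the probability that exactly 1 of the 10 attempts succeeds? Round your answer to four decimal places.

X ~ Binomial(n=10, p=0.453).
P(X=1) = C(10,1) · p^1 · (1−p)^9
= 10 · 0.453 · 0.0043842 = 0.019860

0.0199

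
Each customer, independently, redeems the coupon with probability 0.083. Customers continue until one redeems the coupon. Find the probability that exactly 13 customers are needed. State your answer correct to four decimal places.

Geometric (trials to first success), p = 0.083.
P(Y = 13) = (1−p)^12 · p = 0.35353 · 0.083 = 0.029343

0.0293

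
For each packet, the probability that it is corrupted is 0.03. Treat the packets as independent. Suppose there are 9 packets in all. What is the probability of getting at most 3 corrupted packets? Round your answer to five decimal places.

0.99991

X ~ Binomial(9, 0.03); P(X ≤ 3) = Σ C(9,k) p^k (1−p)^(9−k) over k:
  k=0: C(9,0)·0.03^0·0.97^9 = 0.7602311
  k=1: C(9,1)·0.03^1·0.97^8 = 0.2116107
  k=2: C(9,2)·0.03^2·0.97^7 = 0.0261786
  k=3: C(9,3)·0.03^3·0.97^6 = 0.0018892
Total = 0.9999096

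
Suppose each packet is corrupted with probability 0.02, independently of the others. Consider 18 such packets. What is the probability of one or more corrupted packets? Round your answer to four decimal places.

0.3049

P(at least one) = 1 − P(none) = 1 − (1 − 0.02)^18
= 1 − 0.695135 = 0.304865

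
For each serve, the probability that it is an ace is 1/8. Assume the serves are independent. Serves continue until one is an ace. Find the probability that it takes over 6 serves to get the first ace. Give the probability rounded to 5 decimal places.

0.44880

Y = number of serves to the first success; geometric, p = 0.125.
P(Y > 6) = P(first 6 all fail) = (1−p)^6 = 0.4487953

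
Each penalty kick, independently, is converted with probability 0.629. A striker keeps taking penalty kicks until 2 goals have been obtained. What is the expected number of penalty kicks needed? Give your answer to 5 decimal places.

Y = total penalty kicks until the second success; negative binomial with r=2, p=0.629.
E[Y] = r / p = 2 / 0.629 = 3.1796502

3.17965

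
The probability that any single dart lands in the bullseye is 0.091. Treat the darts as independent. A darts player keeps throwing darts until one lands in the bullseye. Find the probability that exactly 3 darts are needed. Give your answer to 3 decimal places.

Geometric (trials to first success), p = 0.091.
P(Y = 3) = (1−p)^2 · p = 0.82628 · 0.091 = 0.07519

0.075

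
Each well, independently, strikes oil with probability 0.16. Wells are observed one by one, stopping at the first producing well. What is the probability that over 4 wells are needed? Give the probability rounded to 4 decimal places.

Y = number of wells to the first success; geometric, p = 0.16.
P(Y > 4) = P(first 4 all fail) = (1−p)^4 = 0.497871

0.4979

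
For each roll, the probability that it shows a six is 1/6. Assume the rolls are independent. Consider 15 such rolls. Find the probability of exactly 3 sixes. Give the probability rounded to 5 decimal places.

0.23626

X ~ Binomial(n=15, p=0.166667).
P(X=3) = C(15,3) · p^3 · (1−p)^12
= 455 · 0.0046296 · 0.11216 = 0.2362559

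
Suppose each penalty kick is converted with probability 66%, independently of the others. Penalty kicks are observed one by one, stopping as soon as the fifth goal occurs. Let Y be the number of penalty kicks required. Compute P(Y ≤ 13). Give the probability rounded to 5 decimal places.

0.98981

Finishing within 13 penalty kicks ⇔ at least 5 successes in the first 13. With X ~ Binomial(13, 0.66), P(Y ≤ 13) = 1 − P(X ≤ 4).
  k=0: C(13,0)·0.66^0·0.34^13 = 0.0000008
  k=1: C(13,1)·0.66^1·0.34^12 = 0.0000205
  k=2: C(13,2)·0.66^2·0.34^11 = 0.0002385
  k=3: C(13,3)·0.66^3·0.34^10 = 0.0016974
  k=4: C(13,4)·0.66^4·0.34^9 = 0.0082374
1 − 0.0101946 = 0.9898054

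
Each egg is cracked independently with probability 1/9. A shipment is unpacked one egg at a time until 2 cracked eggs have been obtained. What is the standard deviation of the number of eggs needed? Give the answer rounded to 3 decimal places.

12.000

Y = total eggs until the second success; negative binomial with r=2, p=0.111111.
SD(Y) = √[r(1−p)/p²] = √(144.00000) = 12.00000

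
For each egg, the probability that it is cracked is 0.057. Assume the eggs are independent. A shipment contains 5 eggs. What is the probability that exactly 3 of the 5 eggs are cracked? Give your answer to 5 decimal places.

X ~ Binomial(n=5, p=0.057).
P(X=3) = C(5,3) · p^3 · (1−p)^2
= 10 · 0.00018519 · 0.88925 = 0.0016468

0.00165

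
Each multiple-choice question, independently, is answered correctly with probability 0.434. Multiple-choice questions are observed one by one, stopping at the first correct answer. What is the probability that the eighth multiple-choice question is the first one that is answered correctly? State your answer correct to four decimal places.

0.0081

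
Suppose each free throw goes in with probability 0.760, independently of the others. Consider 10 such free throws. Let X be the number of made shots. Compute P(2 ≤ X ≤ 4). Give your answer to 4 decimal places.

X ~ Binomial(10, 0.76); P(2 ≤ X ≤ 4) = Σ C(10,k) p^k (1−p)^(10−k) over k:
  k=2: C(10,2)·0.76^2·0.24^8 = 0.000286
  k=3: C(10,3)·0.76^3·0.24^7 = 0.002416
  k=4: C(10,4)·0.76^4·0.24^6 = 0.013389
Total = 0.016091

0.0161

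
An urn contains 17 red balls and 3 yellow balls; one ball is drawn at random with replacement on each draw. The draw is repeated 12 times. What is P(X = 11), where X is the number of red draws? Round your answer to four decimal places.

X ~ Binomial(n=12, p=0.85).
P(X=11) = C(12,11) · p^11 · (1−p)^1
= 12 · 0.16734 · 0.15 = 0.301218

0.3012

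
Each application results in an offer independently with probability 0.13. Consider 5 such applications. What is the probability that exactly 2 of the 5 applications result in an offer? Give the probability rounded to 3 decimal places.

0.111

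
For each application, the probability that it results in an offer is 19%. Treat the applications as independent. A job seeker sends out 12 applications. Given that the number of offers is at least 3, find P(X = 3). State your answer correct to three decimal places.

0.558

X ~ Binomial(12, 0.19). Want P(X=3 | X≥3) = P(X=3) / P(X≥3).
P(X=3) = C(12,3)·0.19^3·0.81^9 = 0.22649
P(X≥3) = 1 − 0.07977 − 0.22453 − 0.28967 = 0.40604
Ratio = 0.22649 / 0.40604 = 0.55781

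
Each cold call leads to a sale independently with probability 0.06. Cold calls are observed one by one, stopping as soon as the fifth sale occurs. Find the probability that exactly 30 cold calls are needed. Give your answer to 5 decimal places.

0.00393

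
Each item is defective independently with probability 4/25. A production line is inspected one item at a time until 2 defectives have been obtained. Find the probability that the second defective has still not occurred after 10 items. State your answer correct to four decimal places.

Needing more than 10 items ⇔ fewer than 2 successes in the first 10. With X ~ Binomial(10, 0.16), P(Y > 10) = P(X ≤ 1).
  k=0: C(10,0)·0.16^0·0.84^10 = 0.174901
  k=1: C(10,1)·0.16^1·0.84^9 = 0.333145
P(X ≤ 1) = 0.508046

0.5080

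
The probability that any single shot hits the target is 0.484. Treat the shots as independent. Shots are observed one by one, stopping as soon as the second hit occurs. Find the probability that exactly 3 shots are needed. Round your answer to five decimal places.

0.24175

Y = trial on which the second success occurs; negative binomial, r=2, p=0.484.
P(Y=3) = C(2,1) · p^2 · (1−p)^1
= 2 · 0.23426 · 0.516 = 0.2417522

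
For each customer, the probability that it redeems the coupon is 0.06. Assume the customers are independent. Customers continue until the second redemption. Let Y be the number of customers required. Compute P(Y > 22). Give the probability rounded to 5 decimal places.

Needing more than 22 customers ⇔ fewer than 2 successes in the first 22. With X ~ Binomial(22, 0.06), P(Y > 22) = P(X ≤ 1).
  k=0: C(22,0)·0.06^0·0.94^22 = 0.2563379
  k=1: C(22,1)·0.06^1·0.94^21 = 0.3599638
P(X ≤ 1) = 0.6163017

0.61630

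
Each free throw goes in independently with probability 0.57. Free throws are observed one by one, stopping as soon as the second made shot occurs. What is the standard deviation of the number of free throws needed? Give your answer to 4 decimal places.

Y = total free throws until the second success; negative binomial with r=2, p=0.57.
SD(Y) = √[r(1−p)/p²] = √(2.646968) = 1.626951

1.6270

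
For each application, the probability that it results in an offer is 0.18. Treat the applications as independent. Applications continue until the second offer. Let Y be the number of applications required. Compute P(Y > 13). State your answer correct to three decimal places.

0.292

Needing more than 13 applications ⇔ fewer than 2 successes in the first 13. With X ~ Binomial(13, 0.18), P(Y > 13) = P(X ≤ 1).
  k=0: C(13,0)·0.18^0·0.82^13 = 0.07578
  k=1: C(13,1)·0.18^1·0.82^12 = 0.21626
P(X ≤ 1) = 0.29205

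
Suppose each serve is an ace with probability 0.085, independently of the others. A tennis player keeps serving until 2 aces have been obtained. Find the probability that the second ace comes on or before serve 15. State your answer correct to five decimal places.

0.36855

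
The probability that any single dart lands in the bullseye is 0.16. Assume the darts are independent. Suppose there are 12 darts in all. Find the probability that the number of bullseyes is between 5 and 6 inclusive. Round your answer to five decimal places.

X ~ Binomial(12, 0.16); P(5 ≤ X ≤ 6) = Σ C(12,k) p^k (1−p)^(12−k) over k:
  k=5: C(12,5)·0.16^5·0.84^7 = 0.0245064
  k=6: C(12,6)·0.16^6·0.84^6 = 0.0054459
Total = 0.0299523

0.02995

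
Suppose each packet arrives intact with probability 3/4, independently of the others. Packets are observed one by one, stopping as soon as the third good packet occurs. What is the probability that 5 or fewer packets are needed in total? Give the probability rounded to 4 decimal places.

0.8965

Finishing within 5 packets ⇔ at least 3 successes in the first 5. With X ~ Binomial(5, 0.75), P(Y ≤ 5) = 1 − P(X ≤ 2).
  k=0: C(5,0)·0.75^0·0.25^5 = 0.000977
  k=1: C(5,1)·0.75^1·0.25^4 = 0.014648
  k=2: C(5,2)·0.75^2·0.25^3 = 0.087891
1 − 0.103516 = 0.896484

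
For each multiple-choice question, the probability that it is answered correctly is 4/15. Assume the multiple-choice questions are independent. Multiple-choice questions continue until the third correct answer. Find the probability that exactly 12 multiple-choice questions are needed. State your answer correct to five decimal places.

0.06397

Y = trial on which the third success occurs; negative binomial, r=3, p=0.266667.
P(Y=12) = C(11,2) · p^3 · (1−p)^9
= 55 · 0.018963 · 0.061336 = 0.0639708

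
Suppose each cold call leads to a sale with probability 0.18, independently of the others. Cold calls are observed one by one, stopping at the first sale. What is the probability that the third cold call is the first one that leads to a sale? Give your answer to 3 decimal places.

0.121

Geometric (trials to first success), p = 0.18.
P(Y = 3) = (1−p)^2 · p = 0.6724 · 0.18 = 0.12103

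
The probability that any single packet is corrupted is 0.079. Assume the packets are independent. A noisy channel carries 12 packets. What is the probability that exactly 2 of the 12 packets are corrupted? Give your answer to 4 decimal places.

X ~ Binomial(n=12, p=0.079).
P(X=2) = C(12,2) · p^2 · (1−p)^10
= 66 · 0.006241 · 0.43913 = 0.180882

0.1809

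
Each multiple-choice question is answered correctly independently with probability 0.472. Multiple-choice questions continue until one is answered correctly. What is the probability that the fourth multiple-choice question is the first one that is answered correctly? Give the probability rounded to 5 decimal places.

0.06948

Geometric (trials to first success), p = 0.472.
P(Y = 4) = (1−p)^3 · p = 0.1472 · 0.472 = 0.0694774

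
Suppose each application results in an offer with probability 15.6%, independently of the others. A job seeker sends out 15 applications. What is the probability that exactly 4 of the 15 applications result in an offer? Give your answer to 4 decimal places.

X ~ Binomial(n=15, p=0.156).
P(X=4) = C(15,4) · p^4 · (1−p)^11
= 1365 · 0.00059224 · 0.1548 = 0.125141

0.1251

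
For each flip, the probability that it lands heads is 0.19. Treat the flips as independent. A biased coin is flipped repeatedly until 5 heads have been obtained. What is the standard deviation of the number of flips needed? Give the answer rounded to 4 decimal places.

10.5919

Y = total flips until the fifth success; negative binomial with r=5, p=0.19.
SD(Y) = √[r(1−p)/p²] = √(112.188366) = 10.591901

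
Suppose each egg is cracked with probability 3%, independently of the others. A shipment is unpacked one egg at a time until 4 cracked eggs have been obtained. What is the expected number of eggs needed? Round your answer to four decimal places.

Y = total eggs until the fourth success; negative binomial with r=4, p=0.03.
E[Y] = r / p = 4 / 0.03 = 133.333333

133.3333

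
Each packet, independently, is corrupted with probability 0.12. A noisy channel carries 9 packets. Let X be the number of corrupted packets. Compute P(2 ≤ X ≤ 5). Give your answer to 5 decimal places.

X ~ Binomial(9, 0.12); P(2 ≤ X ≤ 5) = Σ C(9,k) p^k (1−p)^(9−k) over k:
  k=2: C(9,2)·0.12^2·0.88^7 = 0.2118574
  k=3: C(9,3)·0.12^3·0.88^6 = 0.0674092
  k=4: C(9,4)·0.12^4·0.88^5 = 0.0137882
  k=5: C(9,5)·0.12^5·0.88^4 = 0.0018802
Total = 0.2949351

0.29494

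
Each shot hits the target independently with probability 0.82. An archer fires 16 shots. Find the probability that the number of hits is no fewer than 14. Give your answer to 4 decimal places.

X ~ Binomial(16, 0.82); P(X ≥ 14) = Σ C(16,k) p^k (1−p)^(16−k) over k:
  k=14: C(16,14)·0.82^14·0.18^2 = 0.241613
  k=15: C(16,15)·0.82^15·0.18^1 = 0.146757
  k=16: C(16,16)·0.82^16·0.18^0 = 0.041785
Total = 0.430156

0.4302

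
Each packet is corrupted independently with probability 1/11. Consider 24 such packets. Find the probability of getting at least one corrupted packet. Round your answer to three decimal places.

0.898

P(at least one) = 1 − P(none) = 1 − (1 − 0.090909)^24
= 1 − 0.10153 = 0.89847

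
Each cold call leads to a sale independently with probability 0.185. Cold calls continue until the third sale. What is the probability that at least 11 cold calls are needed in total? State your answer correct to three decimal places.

Needing more than 10 cold calls ⇔ fewer than 3 successes in the first 10. With X ~ Binomial(10, 0.185), P(Y > 10) = P(X ≤ 2).
  k=0: C(10,0)·0.185^0·0.815^10 = 0.12929
  k=1: C(10,1)·0.185^1·0.815^9 = 0.29349
  k=2: C(10,2)·0.185^2·0.815^8 = 0.29979
P(X ≤ 2) = 0.72257

0.723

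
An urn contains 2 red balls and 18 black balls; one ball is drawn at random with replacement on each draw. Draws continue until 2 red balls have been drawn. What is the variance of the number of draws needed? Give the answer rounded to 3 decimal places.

180.000

Y = total draws until the second success; negative binomial with r=2, p=0.10.
Var(Y) = r(1−p)/p² = 2·0.90 / 0.10² = 180.00000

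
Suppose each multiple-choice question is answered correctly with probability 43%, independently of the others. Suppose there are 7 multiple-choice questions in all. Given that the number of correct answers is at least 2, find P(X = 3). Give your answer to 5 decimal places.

X ~ Binomial(7, 0.43). Want P(X=3 | X≥2) = P(X=3) / P(X≥2).
P(X=3) = C(7,3)·0.43^3·0.57^4 = 0.2937466
P(X≥2) = 1 − 0.0195490 − 0.1032323 = 0.8772187
Ratio = 0.2937466 / 0.8772187 = 0.3348613

0.33486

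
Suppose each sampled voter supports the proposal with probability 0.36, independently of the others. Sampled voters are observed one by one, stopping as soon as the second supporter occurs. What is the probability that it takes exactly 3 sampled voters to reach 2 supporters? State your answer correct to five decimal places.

0.16589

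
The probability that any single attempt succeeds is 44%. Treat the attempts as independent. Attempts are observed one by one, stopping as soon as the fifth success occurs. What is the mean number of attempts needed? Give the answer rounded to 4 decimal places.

11.3636

Y = total attempts until the fifth success; negative binomial with r=5, p=0.44.
E[Y] = r / p = 5 / 0.44 = 11.363636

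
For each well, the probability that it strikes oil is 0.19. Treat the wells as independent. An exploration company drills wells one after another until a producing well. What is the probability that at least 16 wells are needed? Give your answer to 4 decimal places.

Y = number of wells to the first success; geometric, p = 0.19.
P(Y > 15) = P(first 15 all fail) = (1−p)^15 = 0.042391

0.0424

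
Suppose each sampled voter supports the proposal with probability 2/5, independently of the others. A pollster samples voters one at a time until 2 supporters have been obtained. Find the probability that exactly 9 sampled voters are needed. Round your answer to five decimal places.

0.03583

Y = trial on which the second success occurs; negative binomial, r=2, p=0.40.
P(Y=9) = C(8,1) · p^2 · (1−p)^7
= 8 · 0.16 · 0.027994 = 0.0358318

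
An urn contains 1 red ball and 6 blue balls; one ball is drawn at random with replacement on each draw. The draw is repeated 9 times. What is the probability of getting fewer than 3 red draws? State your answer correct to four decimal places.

0.8741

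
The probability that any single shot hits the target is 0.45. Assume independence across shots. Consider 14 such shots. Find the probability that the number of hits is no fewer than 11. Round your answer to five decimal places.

0.01143

X ~ Binomial(14, 0.45); P(X ≥ 11) = Σ C(14,k) p^k (1−p)^(14−k) over k:
  k=11: C(14,11)·0.45^11·0.55^3 = 0.0092796
  k=12: C(14,12)·0.45^12·0.55^2 = 0.0018981
  k=13: C(14,13)·0.45^13·0.55^1 = 0.0002389
  k=14: C(14,14)·0.45^14·0.55^0 = 0.0000140
Total = 0.0114305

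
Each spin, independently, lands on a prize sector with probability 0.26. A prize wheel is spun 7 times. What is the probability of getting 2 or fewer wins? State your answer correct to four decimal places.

X ~ Binomial(7, 0.26); P(X ≤ 2) = Σ C(7,k) p^k (1−p)^(7−k) over k:
  k=0: C(7,0)·0.26^0·0.74^7 = 0.121513
  k=1: C(7,1)·0.26^1·0.74^6 = 0.298856
  k=2: C(7,2)·0.26^2·0.74^5 = 0.315010
Total = 0.735379

0.7354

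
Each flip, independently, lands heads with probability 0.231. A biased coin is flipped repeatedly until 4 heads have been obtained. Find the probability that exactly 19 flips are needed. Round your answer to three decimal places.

0.045

Y = trial on which the fourth success occurs; negative binomial, r=4, p=0.231.
P(Y=19) = C(18,3) · p^4 · (1−p)^15
= 816 · 0.0028474 · 0.019449 = 0.04519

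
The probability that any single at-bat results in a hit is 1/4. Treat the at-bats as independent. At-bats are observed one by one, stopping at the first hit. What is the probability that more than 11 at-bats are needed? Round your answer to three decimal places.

0.042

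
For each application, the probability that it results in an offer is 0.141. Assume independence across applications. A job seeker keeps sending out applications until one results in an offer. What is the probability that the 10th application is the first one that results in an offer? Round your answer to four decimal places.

Geometric (trials to first success), p = 0.141.
P(Y = 10) = (1−p)^9 · p = 0.25465 · 0.141 = 0.035905

0.0359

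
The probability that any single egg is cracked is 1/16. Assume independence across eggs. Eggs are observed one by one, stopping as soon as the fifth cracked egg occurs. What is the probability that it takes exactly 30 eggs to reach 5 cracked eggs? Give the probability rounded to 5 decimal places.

0.00451

Y = trial on which the fifth success occurs; negative binomial, r=5, p=0.0625.
P(Y=30) = C(29,4) · p^5 · (1−p)^25
= 23751 · 9.5367e-07 · 0.1992 = 0.0045119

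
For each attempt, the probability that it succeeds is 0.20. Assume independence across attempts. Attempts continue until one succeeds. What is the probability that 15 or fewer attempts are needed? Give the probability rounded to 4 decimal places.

Y = number of attempts to the first success; geometric, p = 0.20.
P(Y ≤ 15) = 1 − (1−p)^15 = 1 − 0.035184 = 0.964816

0.9648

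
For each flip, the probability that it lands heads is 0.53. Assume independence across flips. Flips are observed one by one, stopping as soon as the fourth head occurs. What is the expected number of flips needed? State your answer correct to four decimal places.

7.5472

Y = total flips until the fourth success; negative binomial with r=4, p=0.53.
E[Y] = r / p = 4 / 0.53 = 7.547170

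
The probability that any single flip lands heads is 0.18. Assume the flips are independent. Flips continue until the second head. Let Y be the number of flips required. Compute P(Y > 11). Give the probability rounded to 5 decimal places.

0.38485

Needing more than 11 flips ⇔ fewer than 2 successes in the first 11. With X ~ Binomial(11, 0.18), P(Y > 11) = P(X ≤ 1).
  k=0: C(11,0)·0.18^0·0.82^11 = 0.1127074
  k=1: C(11,1)·0.18^1·0.82^10 = 0.2721471
P(X ≤ 1) = 0.3848545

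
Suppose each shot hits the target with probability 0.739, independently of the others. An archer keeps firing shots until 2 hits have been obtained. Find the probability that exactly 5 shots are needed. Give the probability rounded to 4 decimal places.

Y = trial on which the second success occurs; negative binomial, r=2, p=0.739.
P(Y=5) = C(4,1) · p^2 · (1−p)^3
= 4 · 0.54612 · 0.01778 = 0.038839

0.0388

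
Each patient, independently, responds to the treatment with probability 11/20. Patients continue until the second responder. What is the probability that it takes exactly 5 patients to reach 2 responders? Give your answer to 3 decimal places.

Y = trial on which the second success occurs; negative binomial, r=2, p=0.55.
P(Y=5) = C(4,1) · p^2 · (1−p)^3
= 4 · 0.3025 · 0.091125 = 0.11026

0.110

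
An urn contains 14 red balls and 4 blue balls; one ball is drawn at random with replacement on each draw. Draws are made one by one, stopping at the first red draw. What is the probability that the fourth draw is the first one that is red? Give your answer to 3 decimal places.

Geometric (trials to first success), p = 0.777778.
P(Y = 4) = (1−p)^3 · p = 0.010974 · 0.777778 = 0.00854

0.009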